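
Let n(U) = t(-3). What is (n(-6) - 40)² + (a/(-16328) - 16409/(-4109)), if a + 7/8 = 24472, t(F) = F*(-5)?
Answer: 336797754395/536734016 ≈ 627.50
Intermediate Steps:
t(F) = -5*F
n(U) = 15 (n(U) = -5*(-3) = 15)
a = 195769/8 (a = -7/8 + 24472 = 195769/8 ≈ 24471.)
(n(-6) - 40)² + (a/(-16328) - 16409/(-4109)) = (15 - 40)² + ((195769/8)/(-16328) - 16409/(-4109)) = (-25)² + ((195769/8)*(-1/16328) - 16409*(-1/4109)) = 625 + (-195769/130624 + 16409/4109) = 625 + 1338994395/536734016 = 336797754395/536734016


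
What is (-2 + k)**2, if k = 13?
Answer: 121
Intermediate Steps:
(-2 + k)**2 = (-2 + 13)**2 = 11**2 = 121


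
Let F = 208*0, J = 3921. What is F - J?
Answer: -3921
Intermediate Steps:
F = 0
F - J = 0 - 1*3921 = 0 - 3921 = -3921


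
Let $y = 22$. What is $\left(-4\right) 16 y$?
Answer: $-1408$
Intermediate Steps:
$\left(-4\right) 16 y = \left(-4\right) 16 \cdot 22 = \left(-64\right) 22 = -1408$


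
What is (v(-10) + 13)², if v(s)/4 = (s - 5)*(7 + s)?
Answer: 37249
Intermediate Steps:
v(s) = 4*(-5 + s)*(7 + s) (v(s) = 4*((s - 5)*(7 + s)) = 4*((-5 + s)*(7 + s)) = 4*(-5 + s)*(7 + s))
(v(-10) + 13)² = ((-140 + 4*(-10)² + 8*(-10)) + 13)² = ((-140 + 4*100 - 80) + 13)² = ((-140 + 400 - 80) + 13)² = (180 + 13)² = 193² = 37249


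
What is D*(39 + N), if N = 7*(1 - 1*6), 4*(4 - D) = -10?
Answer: 26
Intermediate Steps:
D = 13/2 (D = 4 - ¼*(-10) = 4 + 5/2 = 13/2 ≈ 6.5000)
N = -35 (N = 7*(1 - 6) = 7*(-5) = -35)
D*(39 + N) = 13*(39 - 35)/2 = (13/2)*4 = 26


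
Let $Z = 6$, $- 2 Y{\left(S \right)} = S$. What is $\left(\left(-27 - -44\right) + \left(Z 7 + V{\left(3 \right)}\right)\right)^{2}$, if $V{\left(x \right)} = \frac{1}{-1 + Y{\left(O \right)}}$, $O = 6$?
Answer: $\frac{55225}{16} \approx 3451.6$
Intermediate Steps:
$Y{\left(S \right)} = - \frac{S}{2}$
$V{\left(x \right)} = - \frac{1}{4}$ ($V{\left(x \right)} = \frac{1}{-1 - 3} = \frac{1}{-4} = - \frac{1}{4}$)
$\left(\left(-27 - -44\right) + \left(Z 7 + V{\left(3 \right)}\right)\right)^{2} = \left(\left(-27 - -44\right) + \left(6 \cdot 7 - \frac{1}{4}\right)\right)^{2} = \left(\left(-27 + 44\right) + \left(42 - \frac{1}{4}\right)\right)^{2} = \left(17 + \frac{167}{4}\right)^{2} = \left(\frac{235}{4}\right)^{2} = \frac{55225}{16}$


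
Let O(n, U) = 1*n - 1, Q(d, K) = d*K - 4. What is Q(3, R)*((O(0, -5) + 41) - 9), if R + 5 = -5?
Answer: -1054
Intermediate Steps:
R = -10 (R = -5 - 5 = -10)
Q(d, K) = -4 + K*d (Q(d, K) = K*d - 4 = -4 + K*d)
O(n, U) = -1 + n (O(n, U) = n - 1 = -1 + n)
Q(3, R)*((O(0, -5) + 41) - 9) = (-4 - 10*3)*(((-1 + 0) + 41) - 9) = (-4 - 30)*((-1 + 41) - 9) = -34*(40 - 9) = -34*31 = -1054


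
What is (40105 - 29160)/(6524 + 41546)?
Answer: 199/874 ≈ 0.22769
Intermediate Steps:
(40105 - 29160)/(6524 + 41546) = 10945/48070 = 10945*(1/48070) = 199/874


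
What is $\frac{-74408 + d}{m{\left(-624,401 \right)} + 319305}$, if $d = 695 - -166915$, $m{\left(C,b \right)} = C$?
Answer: $\frac{93202}{318681} \approx 0.29246$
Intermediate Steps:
$d = 167610$ ($d = 695 + 166915 = 167610$)
$\frac{-74408 + d}{m{\left(-624,401 \right)} + 319305} = \frac{-74408 + 167610}{-624 + 319305} = \frac{93202}{318681}$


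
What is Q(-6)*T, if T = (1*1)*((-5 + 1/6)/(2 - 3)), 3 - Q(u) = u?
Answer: 87/2 ≈ 43.500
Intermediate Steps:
Q(u) = 3 - u
T = 29/6 (T = 1*((-5 + 1*(⅙))/(-1)) = 1*((-5 + ⅙)*(-1)) = 1*(-29/6*(-1)) = 1*(29/6) = 29/6 ≈ 4.8333)
Q(-6)*T = (3 - 1*(-6))*(29/6) = (3 + 6)*(29/6) = 9*(29/6) = 87/2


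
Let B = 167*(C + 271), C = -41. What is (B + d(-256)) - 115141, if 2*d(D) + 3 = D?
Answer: -153721/2 ≈ -76861.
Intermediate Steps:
d(D) = -3/2 + D/2
B = 38410 (B = 167*(-41 + 271) = 167*230 = 38410)
(B + d(-256)) - 115141 = (38410 + (-3/2 + (1/2)*(-256))) - 115141 = (38410 + (-3/2 - 128)) - 115141 = (38410 - 259/2) - 115141 = 76561/2 - 115141 = -153721/2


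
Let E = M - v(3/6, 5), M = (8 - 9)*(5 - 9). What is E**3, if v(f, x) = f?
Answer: 343/8 ≈ 42.875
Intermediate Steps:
M = 4 (M = -1*(-4) = 4)
E = 7/2 (E = 4 - 3/6 = 4 - 1*1/2 = 4 - 1/2 = 7/2 ≈ 3.5000)
E**3 = (7/2)**3 = 343/8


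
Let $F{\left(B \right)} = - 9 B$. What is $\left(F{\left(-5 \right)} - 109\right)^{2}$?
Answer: $4096$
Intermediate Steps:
$\left(F{\left(-5 \right)} - 109\right)^{2} = \left(\left(-9\right) \left(-5\right) - 109\right)^{2} = \left(45 - 109\right)^{2} = \left(-64\right)^{2} = 4096$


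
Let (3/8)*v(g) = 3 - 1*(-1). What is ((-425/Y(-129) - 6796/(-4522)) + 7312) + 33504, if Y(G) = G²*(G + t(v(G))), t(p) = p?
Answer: 36346576543223/890465457 ≈ 40818.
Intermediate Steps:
v(g) = 32/3 (v(g) = 8*(3 - 1*(-1))/3 = 8*(3 + 1)/3 = (8/3)*4 = 32/3)
Y(G) = G²*(32/3 + G) (Y(G) = G²*(G + 32/3) = G²*(32/3 + G))
((-425/Y(-129) - 6796/(-4522)) + 7312) + 33504 = ((-425*1/(16641*(32/3 - 129)) - 6796/(-4522)) + 7312) + 33504 = ((-425/(16641*(-355/3)) - 6796*(-1/4522)) + 7312) + 33504 = ((-425/(-1969185) + 3398/2261) + 7312) + 33504 = ((-425*(-1/1969185) + 3398/2261) + 7312) + 33504 = ((85/393837 + 3398/2261) + 7312) + 33504 = (1338450311/890465457 + 7312) + 33504 = 6512421871895/890465457 + 33504 = 36346576543223/890465457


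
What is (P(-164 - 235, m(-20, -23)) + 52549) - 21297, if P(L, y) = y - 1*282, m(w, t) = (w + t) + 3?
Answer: 30930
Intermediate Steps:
m(w, t) = 3 + t + w (m(w, t) = (t + w) + 3 = 3 + t + w)
P(L, y) = -282 + y (P(L, y) = y - 282 = -282 + y)
(P(-164 - 235, m(-20, -23)) + 52549) - 21297 = ((-282 + (3 - 23 - 20)) + 52549) - 21297 = ((-282 - 40) + 52549) - 21297 = (-322 + 52549) - 21297 = 52227 - 21297 = 30930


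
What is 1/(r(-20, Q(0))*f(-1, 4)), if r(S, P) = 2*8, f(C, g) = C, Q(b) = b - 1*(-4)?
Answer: -1/16 ≈ -0.062500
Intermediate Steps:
Q(b) = 4 + b (Q(b) = b + 4 = 4 + b)
r(S, P) = 16
1/(r(-20, Q(0))*f(-1, 4)) = 1/(16*(-1)) = 1/(-16) = -1/16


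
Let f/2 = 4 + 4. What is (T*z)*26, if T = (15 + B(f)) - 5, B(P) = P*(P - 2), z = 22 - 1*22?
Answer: 0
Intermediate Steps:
f = 16 (f = 2*(4 + 4) = 2*8 = 16)
z = 0 (z = 22 - 22 = 0)
B(P) = P*(-2 + P)
T = 234 (T = (15 + 16*(-2 + 16)) - 5 = (15 + 16*14) - 5 = (15 + 224) - 5 = 239 - 5 = 234)
(T*z)*26 = (234*0)*26 = 0*26 = 0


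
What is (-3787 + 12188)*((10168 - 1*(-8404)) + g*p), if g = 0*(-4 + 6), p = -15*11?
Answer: 156023372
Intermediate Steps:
p = -165
g = 0 (g = 0*2 = 0)
(-3787 + 12188)*((10168 - 1*(-8404)) + g*p) = (-3787 + 12188)*((10168 - 1*(-8404)) + 0*(-165)) = 8401*((10168 + 8404) + 0) = 8401*(18572 + 0) = 8401*18572 = 156023372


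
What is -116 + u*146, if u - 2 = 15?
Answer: 2366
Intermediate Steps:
u = 17 (u = 2 + 15 = 17)
-116 + u*146 = -116 + 17*146 = -116 + 2482 = 2366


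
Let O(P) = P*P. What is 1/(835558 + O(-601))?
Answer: 1/1196759 ≈ 8.3559e-7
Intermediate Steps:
O(P) = P**2
1/(835558 + O(-601)) = 1/(835558 + (-601)**2) = 1/(835558 + 361201) = 1/1196759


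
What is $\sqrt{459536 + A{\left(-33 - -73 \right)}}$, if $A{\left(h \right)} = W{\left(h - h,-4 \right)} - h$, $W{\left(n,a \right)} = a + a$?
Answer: $4 \sqrt{28718} \approx 677.86$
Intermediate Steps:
$W{\left(n,a \right)} = 2 a$
$A{\left(h \right)} = -8 - h$ ($A{\left(h \right)} = 2 \left(-4\right) - h = -8 - h$)
$\sqrt{459536 + A{\left(-33 - -73 \right)}} = \sqrt{459536 - \left(-25 + 73\right)} = \sqrt{459536 - 48} = \sqrt{459488} = 4 \sqrt{28718}$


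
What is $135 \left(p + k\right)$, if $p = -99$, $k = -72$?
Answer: $-23085$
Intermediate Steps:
$135 \left(p + k\right) = 135 \left(-99 - 72\right) = 135 \left(-171\right) = -23085$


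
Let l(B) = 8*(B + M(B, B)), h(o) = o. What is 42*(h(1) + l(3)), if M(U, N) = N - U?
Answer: 1050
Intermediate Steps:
l(B) = 8*B (l(B) = 8*(B + (B - B)) = 8*(B + 0) = 8*B)
42*(h(1) + l(3)) = 42*(1 + 8*3) = 42*(1 + 24) = 42*25 = 1050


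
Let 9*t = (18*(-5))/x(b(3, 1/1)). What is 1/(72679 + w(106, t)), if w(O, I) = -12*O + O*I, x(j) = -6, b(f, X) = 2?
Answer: 3/214751 ≈ 1.3970e-5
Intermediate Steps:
t = 5/3 (t = ((18*(-5))/(-6))/9 = (-90*(-⅙))/9 = (⅑)*15 = 5/3 ≈ 1.6667)
w(O, I) = -12*O + I*O
1/(72679 + w(106, t)) = 1/(72679 + 106*(-12 + 5/3)) = 1/(72679 + 106*(-31/3)) = 1/(72679 - 3286/3) = 1/(214751/3) = 3/214751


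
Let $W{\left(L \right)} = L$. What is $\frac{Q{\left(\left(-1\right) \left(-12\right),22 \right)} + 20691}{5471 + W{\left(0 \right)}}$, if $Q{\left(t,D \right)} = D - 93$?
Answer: $\frac{20620}{5471} \approx 3.769$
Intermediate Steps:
$Q{\left(t,D \right)} = -93 + D$ ($Q{\left(t,D \right)} = D - 93 = -93 + D$)
$\frac{Q{\left(\left(-1\right) \left(-12\right),22 \right)} + 20691}{5471 + W{\left(0 \right)}} = \frac{\left(-93 + 22\right) + 20691}{5471 + 0} = \frac{-71 + 20691}{5471} = 20620 \cdot \frac{1}{5471} = \frac{20620}{5471}$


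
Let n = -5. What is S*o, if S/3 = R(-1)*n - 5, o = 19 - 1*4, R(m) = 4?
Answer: -1125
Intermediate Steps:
o = 15 (o = 19 - 4 = 15)
S = -75 (S = 3*(4*(-5) - 5) = 3*(-20 - 5) = 3*(-25) = -75)
S*o = -75*15 = -1125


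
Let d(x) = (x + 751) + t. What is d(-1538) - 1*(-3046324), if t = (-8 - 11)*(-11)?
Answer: 3045746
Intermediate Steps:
t = 209 (t = -19*(-11) = 209)
d(x) = 960 + x (d(x) = (x + 751) + 209 = (751 + x) + 209 = 960 + x)
d(-1538) - 1*(-3046324) = (960 - 1538) - 1*(-3046324) = -578 + 3046324 = 3045746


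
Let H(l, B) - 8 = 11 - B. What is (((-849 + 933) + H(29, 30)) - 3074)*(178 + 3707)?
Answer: -11658885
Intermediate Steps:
H(l, B) = 19 - B (H(l, B) = 8 + (11 - B) = 19 - B)
(((-849 + 933) + H(29, 30)) - 3074)*(178 + 3707) = (((-849 + 933) + (19 - 1*30)) - 3074)*(178 + 3707) = ((84 + (19 - 30)) - 3074)*3885 = ((84 - 11) - 3074)*3885 = (73 - 3074)*3885 = -3001*3885 = -11658885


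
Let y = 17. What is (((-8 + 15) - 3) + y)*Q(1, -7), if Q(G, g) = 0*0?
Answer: 0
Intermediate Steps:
Q(G, g) = 0
(((-8 + 15) - 3) + y)*Q(1, -7) = (((-8 + 15) - 3) + 17)*0 = ((7 - 3) + 17)*0 = (4 + 17)*0 = 21*0 = 0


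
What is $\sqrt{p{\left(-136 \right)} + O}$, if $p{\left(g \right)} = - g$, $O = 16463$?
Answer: $\sqrt{16599} \approx 128.84$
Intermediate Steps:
$\sqrt{p{\left(-136 \right)} + O} = \sqrt{\left(-1\right) \left(-136\right) + 16463} = \sqrt{136 + 16463} = \sqrt{16599}$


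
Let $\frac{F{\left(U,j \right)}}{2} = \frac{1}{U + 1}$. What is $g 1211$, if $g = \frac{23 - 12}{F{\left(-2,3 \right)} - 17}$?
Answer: $- \frac{13321}{19} \approx -701.11$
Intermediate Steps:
$F{\left(U,j \right)} = \frac{2}{1 + U}$ ($F{\left(U,j \right)} = \frac{2}{U + 1} = \frac{2}{1 + U}$)
$g = - \frac{11}{19}$ ($g = \frac{23 - 12}{\frac{2}{1 - 2} - 17} = \frac{11}{\frac{2}{-1} - 17} = \frac{11}{2 \left(-1\right) - 17} = \frac{11}{-2 - 17} = \frac{11}{-19} = 11 \left(- \frac{1}{19}\right) = - \frac{11}{19} \approx -0.57895$)
$g 1211 = \left(- \frac{11}{19}\right) 1211 = - \frac{13321}{19}$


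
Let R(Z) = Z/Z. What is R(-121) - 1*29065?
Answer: -29064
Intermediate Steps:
R(Z) = 1
R(-121) - 1*29065 = 1 - 1*29065 = 1 - 29065 = -29064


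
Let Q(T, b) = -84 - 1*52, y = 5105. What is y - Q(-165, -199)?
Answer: 5241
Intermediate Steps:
Q(T, b) = -136 (Q(T, b) = -84 - 52 = -136)
y - Q(-165, -199) = 5105 - 1*(-136) = 5105 + 136 = 5241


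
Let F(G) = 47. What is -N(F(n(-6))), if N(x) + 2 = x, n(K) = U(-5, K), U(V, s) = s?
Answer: -45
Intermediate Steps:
n(K) = K
N(x) = -2 + x
-N(F(n(-6))) = -(-2 + 47) = -1*45 = -45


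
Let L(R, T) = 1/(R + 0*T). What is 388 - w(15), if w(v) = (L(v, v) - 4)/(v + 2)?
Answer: 98999/255 ≈ 388.23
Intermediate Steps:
L(R, T) = 1/R (L(R, T) = 1/(R + 0) = 1/R)
w(v) = (-4 + 1/v)/(2 + v) (w(v) = (1/v - 4)/(v + 2) = (-4 + 1/v)/(2 + v))
388 - w(15) = 388 - (1 - 4*15)/(15*(2 + 15)) = 388 - (1 - 60)/(15*17) = 388 - (-59)/(15*17) = 388 - 1*(-59/255) = 388 + 59/255 = 98999/255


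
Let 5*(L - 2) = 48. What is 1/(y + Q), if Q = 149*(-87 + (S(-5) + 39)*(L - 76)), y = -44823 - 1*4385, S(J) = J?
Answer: -5/1942107 ≈ -2.5745e-6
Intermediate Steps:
L = 58/5 (L = 2 + (⅕)*48 = 2 + 48/5 = 58/5 ≈ 11.600)
y = -49208 (y = -44823 - 4385 = -49208)
Q = -1696067/5 (Q = 149*(-87 + (-5 + 39)*(58/5 - 76)) = 149*(-87 + 34*(-322/5)) = 149*(-87 - 10948/5) = 149*(-11383/5) = -1696067/5 ≈ -3.3921e+5)
1/(y + Q) = 1/(-49208 - 1696067/5) = 1/(-1942107/5) = -5/1942107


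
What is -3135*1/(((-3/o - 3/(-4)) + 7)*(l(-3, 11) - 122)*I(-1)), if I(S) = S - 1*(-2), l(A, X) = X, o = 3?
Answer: 4180/999 ≈ 4.1842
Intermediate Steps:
I(S) = 2 + S (I(S) = S + 2 = 2 + S)
-3135*1/(((-3/o - 3/(-4)) + 7)*(l(-3, 11) - 122)*I(-1)) = -3135*1/((2 - 1)*(11 - 122)*((-3/3 - 3/(-4)) + 7)) = -3135*(-1/(111*((-3*⅓ - 3*(-¼)) + 7))) = -3135*(-1/(111*((-1 + ¾) + 7))) = -3135*(-1/(111*(-¼ + 7))) = -3135/(((27/4)*1)*(-111)) = -3135/((27/4)*(-111)) = -3135/(-2997/4) = -3135*(-4/2997) = 4180/999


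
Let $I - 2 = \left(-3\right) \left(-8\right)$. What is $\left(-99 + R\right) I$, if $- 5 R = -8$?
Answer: $- \frac{12662}{5} \approx -2532.4$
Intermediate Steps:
$R = \frac{8}{5}$ ($R = \left(- \frac{1}{5}\right) \left(-8\right) = \frac{8}{5} \approx 1.6$)
$I = 26$ ($I = 2 - -24 = 2 + 24 = 26$)
$\left(-99 + R\right) I = \left(-99 + \frac{8}{5}\right) 26 = \left(- \frac{487}{5}\right) 26 = - \frac{12662}{5}$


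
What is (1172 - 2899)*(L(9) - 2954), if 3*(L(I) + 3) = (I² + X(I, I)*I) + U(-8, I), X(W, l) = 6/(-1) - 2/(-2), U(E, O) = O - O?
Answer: 5086015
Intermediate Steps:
U(E, O) = 0
X(W, l) = -5 (X(W, l) = 6*(-1) - 2*(-½) = -6 + 1 = -5)
L(I) = -3 - 5*I/3 + I²/3 (L(I) = -3 + ((I² - 5*I) + 0)/3 = -3 + (I² - 5*I)/3 = -3 + (-5*I/3 + I²/3) = -3 - 5*I/3 + I²/3)
(1172 - 2899)*(L(9) - 2954) = (1172 - 2899)*((-3 - 5/3*9 + (⅓)*9²) - 2954) = -1727*((-3 - 15 + (⅓)*81) - 2954) = -1727*((-3 - 15 + 27) - 2954) = -1727*(9 - 2954) = -1727*(-2945) = 5086015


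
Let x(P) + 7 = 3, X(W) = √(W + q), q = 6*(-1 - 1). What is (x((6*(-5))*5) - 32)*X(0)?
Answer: -72*I*√3 ≈ -124.71*I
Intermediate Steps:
q = -12 (q = 6*(-2) = -12)
X(W) = √(-12 + W) (X(W) = √(W - 12) = √(-12 + W))
x(P) = -4 (x(P) = -7 + 3 = -4)
(x((6*(-5))*5) - 32)*X(0) = (-4 - 32)*√(-12 + 0) = -72*I*√3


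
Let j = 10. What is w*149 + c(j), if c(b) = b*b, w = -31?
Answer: -4519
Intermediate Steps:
c(b) = b²
w*149 + c(j) = -31*149 + 10² = -4619 + 100 = -4519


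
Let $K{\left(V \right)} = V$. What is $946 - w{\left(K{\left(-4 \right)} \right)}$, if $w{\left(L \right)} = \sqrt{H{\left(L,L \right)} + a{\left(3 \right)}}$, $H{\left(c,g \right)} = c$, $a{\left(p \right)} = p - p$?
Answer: $946 - 2 i \approx 946.0 - 2.0 i$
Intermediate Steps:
$a{\left(p \right)} = 0$
$w{\left(L \right)} = \sqrt{L}$ ($w{\left(L \right)} = \sqrt{L + 0} = \sqrt{L}$)
$946 - w{\left(K{\left(-4 \right)} \right)} = 946 - \sqrt{-4} = 946 - 2 i$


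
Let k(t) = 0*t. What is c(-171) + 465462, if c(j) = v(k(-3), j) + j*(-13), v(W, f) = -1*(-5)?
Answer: 467690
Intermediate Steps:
k(t) = 0
v(W, f) = 5
c(j) = 5 - 13*j (c(j) = 5 + j*(-13) = 5 - 13*j)
c(-171) + 465462 = (5 - 13*(-171)) + 465462 = (5 + 2223) + 465462 = 2228 + 465462 = 467690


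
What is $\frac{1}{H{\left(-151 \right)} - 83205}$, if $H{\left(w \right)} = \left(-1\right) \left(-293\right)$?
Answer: $- \frac{1}{82912} \approx -1.2061 \cdot 10^{-5}$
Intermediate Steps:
$H{\left(w \right)} = 293$
$\frac{1}{H{\left(-151 \right)} - 83205} = \frac{1}{293 - 83205} = \frac{1}{-82912} = - \frac{1}{82912}$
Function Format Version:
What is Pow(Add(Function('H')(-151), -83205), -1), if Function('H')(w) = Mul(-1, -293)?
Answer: Rational(-1, 82912) ≈ -1.2061e-5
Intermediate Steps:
Function('H')(w) = 293
Pow(Add(Function('H')(-151), -83205), -1) = Pow(Add(293, -83205), -1) = Pow(-82912, -1) = Rational(-1, 82912)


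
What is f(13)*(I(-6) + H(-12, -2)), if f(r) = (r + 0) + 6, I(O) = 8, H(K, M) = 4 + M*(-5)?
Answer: 418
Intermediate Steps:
H(K, M) = 4 - 5*M
f(r) = 6 + r (f(r) = r + 6 = 6 + r)
f(13)*(I(-6) + H(-12, -2)) = (6 + 13)*(8 + (4 - 5*(-2))) = 19*(8 + (4 + 10)) = 19*(8 + 14) = 19*22 = 418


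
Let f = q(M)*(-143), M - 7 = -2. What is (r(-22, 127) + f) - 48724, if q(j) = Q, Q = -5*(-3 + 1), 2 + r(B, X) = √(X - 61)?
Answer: -50156 + √66 ≈ -50148.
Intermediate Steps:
M = 5 (M = 7 - 2 = 5)
r(B, X) = -2 + √(-61 + X) (r(B, X) = -2 + √(X - 61) = -2 + √(-61 + X))
Q = 10 (Q = -5*(-2) = 10)
q(j) = 10
f = -1430 (f = 10*(-143) = -1430)
(r(-22, 127) + f) - 48724 = ((-2 + √(-61 + 127)) - 1430) - 48724 = ((-2 + √66) - 1430) - 48724 = (-1432 + √66) - 48724 = -50156 + √66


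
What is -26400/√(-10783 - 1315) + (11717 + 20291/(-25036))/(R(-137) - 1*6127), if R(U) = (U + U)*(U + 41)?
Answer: 293326521/505151372 + 13200*I*√12098/6049 ≈ 0.58067 + 240.02*I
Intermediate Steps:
R(U) = 2*U*(41 + U) (R(U) = (2*U)*(41 + U) = 2*U*(41 + U))
-26400/√(-10783 - 1315) + (11717 + 20291/(-25036))/(R(-137) - 1*6127) = -26400/√(-10783 - 1315) + (11717 + 20291/(-25036))/(2*(-137)*(41 - 137) - 1*6127) = -26400*(-I*√12098/12098) + (11717 + 20291*(-1/25036))/(2*(-137)*(-96) - 6127) = -26400*(-I*√12098/12098) + (11717 - 20291/25036)/(26304 - 6127) = -(-13200)*I*√12098/6049 + (293326521/25036)/20177 = 13200*I*√12098/6049 + (293326521/25036)*(1/20177) = 13200*I*√12098/6049 + 293326521/505151372 = 293326521/505151372 + 13200*I*√12098/6049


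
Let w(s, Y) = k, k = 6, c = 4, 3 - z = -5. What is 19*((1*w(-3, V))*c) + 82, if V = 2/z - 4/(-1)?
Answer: 538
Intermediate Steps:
z = 8 (z = 3 - 1*(-5) = 3 + 5 = 8)
V = 17/4 (V = 2/8 - 4/(-1) = 2*(1/8) - 4*(-1) = 1/4 + 4 = 17/4 ≈ 4.2500)
w(s, Y) = 6
19*((1*w(-3, V))*c) + 82 = 19*((1*6)*4) + 82 = 19*(6*4) + 82 = 19*24 + 82 = 456 + 82 = 538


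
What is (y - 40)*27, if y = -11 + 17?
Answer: -918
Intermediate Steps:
y = 6
(y - 40)*27 = (6 - 40)*27 = -34*27 = -918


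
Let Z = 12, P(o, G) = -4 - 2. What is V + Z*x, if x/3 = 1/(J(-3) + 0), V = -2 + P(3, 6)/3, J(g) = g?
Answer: -16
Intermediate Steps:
P(o, G) = -6
V = -4 (V = -2 - 6/3 = -2 + (⅓)*(-6) = -2 - 2 = -4)
x = -1 (x = 3/(-3 + 0) = 3/(-3) = 3*(-⅓) = -1)
V + Z*x = -4 + 12*(-1) = -4 - 12 = -16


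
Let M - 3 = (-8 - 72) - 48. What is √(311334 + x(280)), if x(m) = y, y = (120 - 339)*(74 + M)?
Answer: √322503 ≈ 567.89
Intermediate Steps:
M = -125 (M = 3 + ((-8 - 72) - 48) = 3 + (-80 - 48) = 3 - 128 = -125)
y = 11169 (y = (120 - 339)*(74 - 125) = -219*(-51) = 11169)
x(m) = 11169
√(311334 + x(280)) = √(311334 + 11169) = √322503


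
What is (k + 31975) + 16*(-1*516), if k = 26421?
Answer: 50140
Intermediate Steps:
(k + 31975) + 16*(-1*516) = (26421 + 31975) + 16*(-1*516) = 58396 + 16*(-516) = 58396 - 8256 = 50140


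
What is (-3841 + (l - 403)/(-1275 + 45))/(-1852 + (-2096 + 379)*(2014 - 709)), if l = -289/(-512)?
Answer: 2418702113/1412260101120 ≈ 0.0017126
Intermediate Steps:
l = 289/512 (l = -289*(-1/512) = 289/512 ≈ 0.56445)
(-3841 + (l - 403)/(-1275 + 45))/(-1852 + (-2096 + 379)*(2014 - 709)) = (-3841 + (289/512 - 403)/(-1275 + 45))/(-1852 + (-2096 + 379)*(2014 - 709)) = (-3841 - 206047/512/(-1230))/(-1852 - 1717*1305) = (-3841 - 206047/512*(-1/1230))/(-1852 - 2240685) = (-3841 + 206047/629760)/(-2242537) = -2418702113/629760*(-1/2242537) = 2418702113/1412260101120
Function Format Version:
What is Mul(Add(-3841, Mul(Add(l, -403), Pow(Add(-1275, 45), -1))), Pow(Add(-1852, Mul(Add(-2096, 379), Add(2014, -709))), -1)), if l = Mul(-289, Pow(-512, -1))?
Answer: Rational(2418702113, 1412260101120) ≈ 0.0017126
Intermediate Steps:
l = Rational(289, 512) (l = Mul(-289, Rational(-1, 512)) = Rational(289, 512) ≈ 0.56445)
Mul(Add(-3841, Mul(Add(l, -403), Pow(Add(-1275, 45), -1))), Pow(Add(-1852, Mul(Add(-2096, 379), Add(2014, -709))), -1)) = Mul(Add(-3841, Mul(Add(Rational(289, 512), -403), Pow(Add(-1275, 45), -1))), Pow(Add(-1852, Mul(Add(-2096, 379), Add(2014, -709))), -1)) = Mul(Add(-3841, Mul(Rational(-206047, 512), Pow(-1230, -1))), Pow(Add(-1852, Mul(-1717, 1305)), -1)) = Mul(Add(-3841, Mul(Rational(-206047, 512), Rational(-1, 1230))), Pow(Add(-1852, -2240685), -1)) = Mul(Add(-3841, Rational(206047, 629760)), Pow(-2242537, -1)) = Mul(Rational(-2418702113, 629760), Rational(-1, 2242537)) = Rational(2418702113, 1412260101120)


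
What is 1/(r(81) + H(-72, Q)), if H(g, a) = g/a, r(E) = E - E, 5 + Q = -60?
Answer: 65/72 ≈ 0.90278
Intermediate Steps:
Q = -65 (Q = -5 - 60 = -65)
r(E) = 0
1/(r(81) + H(-72, Q)) = 1/(0 - 72/(-65)) = 1/(0 - 72*(-1/65)) = 1/(0 + 72/65) = 1/(72/65) = 65/72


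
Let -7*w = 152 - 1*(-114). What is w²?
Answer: 1444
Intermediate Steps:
w = -38 (w = -(152 - 1*(-114))/7 = -(152 + 114)/7 = -⅐*266 = -38)
w² = (-38)² = 1444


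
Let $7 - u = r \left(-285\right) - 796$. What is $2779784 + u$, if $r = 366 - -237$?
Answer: $2952442$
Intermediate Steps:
$r = 603$ ($r = 366 + 237 = 603$)
$u = 172658$ ($u = 7 - \left(603 \left(-285\right) - 796\right) = 7 - \left(-171855 - 796\right) = 7 - -172651 = 7 + 172651 = 172658$)
$2779784 + u = 2779784 + 172658 = 2952442$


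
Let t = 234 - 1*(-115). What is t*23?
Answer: 8027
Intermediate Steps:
t = 349 (t = 234 + 115 = 349)
t*23 = 349*23 = 8027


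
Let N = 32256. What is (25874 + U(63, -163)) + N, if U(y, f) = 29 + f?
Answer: 57996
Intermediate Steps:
(25874 + U(63, -163)) + N = (25874 + (29 - 163)) + 32256 = (25874 - 134) + 32256 = 25740 + 32256 = 57996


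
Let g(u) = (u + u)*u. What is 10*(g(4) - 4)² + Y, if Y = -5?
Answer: 7835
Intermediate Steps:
g(u) = 2*u² (g(u) = (2*u)*u = 2*u²)
10*(g(4) - 4)² + Y = 10*(2*4² - 4)² - 5 = 10*(2*16 - 4)² - 5 = 10*(32 - 4)² - 5 = 10*28² - 5 = 10*784 - 5 = 7840 - 5 = 7835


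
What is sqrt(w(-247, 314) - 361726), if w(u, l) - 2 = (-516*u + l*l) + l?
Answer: I*sqrt(135362) ≈ 367.92*I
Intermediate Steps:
w(u, l) = 2 + l + l**2 - 516*u (w(u, l) = 2 + ((-516*u + l*l) + l) = 2 + ((-516*u + l**2) + l) = 2 + ((l**2 - 516*u) + l) = 2 + (l + l**2 - 516*u) = 2 + l + l**2 - 516*u)
sqrt(w(-247, 314) - 361726) = sqrt((2 + 314 + 314**2 - 516*(-247)) - 361726) = sqrt((2 + 314 + 98596 + 127452) - 361726) = sqrt(226364 - 361726) = sqrt(-135362) = I*sqrt(135362)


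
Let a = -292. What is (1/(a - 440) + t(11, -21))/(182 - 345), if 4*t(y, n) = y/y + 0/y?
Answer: -91/59658 ≈ -0.0015254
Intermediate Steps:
t(y, n) = ¼ (t(y, n) = (y/y + 0/y)/4 = (1 + 0)/4 = (¼)*1 = ¼)
(1/(a - 440) + t(11, -21))/(182 - 345) = (1/(-292 - 440) + ¼)/(182 - 345) = (1/(-732) + ¼)/(-163) = (-1/732 + ¼)*(-1/163) = (91/366)*(-1/163) = -91/59658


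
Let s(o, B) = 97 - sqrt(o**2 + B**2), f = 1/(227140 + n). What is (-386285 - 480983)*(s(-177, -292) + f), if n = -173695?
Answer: -4496061278488/53445 + 867268*sqrt(116593) ≈ 2.1201e+8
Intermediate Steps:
f = 1/53445 (f = 1/(227140 - 173695) = 1/53445 ≈ 1.8711e-5)
s(o, B) = 97 - sqrt(B**2 + o**2)
(-386285 - 480983)*(s(-177, -292) + f) = (-386285 - 480983)*((97 - sqrt((-292)**2 + (-177)**2)) + 1/53445) = -867268*((97 - sqrt(85264 + 31329)) + 1/53445) = -867268*((97 - sqrt(116593)) + 1/53445) = -867268*(5184166/53445 - sqrt(116593)) = -4496061278488/53445 + 867268*sqrt(116593)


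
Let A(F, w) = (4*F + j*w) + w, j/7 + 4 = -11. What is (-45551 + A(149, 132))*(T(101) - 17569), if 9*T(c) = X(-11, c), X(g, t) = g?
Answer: 3093220052/3 ≈ 1.0311e+9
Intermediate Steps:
j = -105 (j = -28 + 7*(-11) = -28 - 77 = -105)
A(F, w) = -104*w + 4*F (A(F, w) = (4*F - 105*w) + w = (-105*w + 4*F) + w = -104*w + 4*F)
T(c) = -11/9 (T(c) = (1/9)*(-11) = -11/9)
(-45551 + A(149, 132))*(T(101) - 17569) = (-45551 + (-104*132 + 4*149))*(-11/9 - 17569) = (-45551 + (-13728 + 596))*(-158132/9) = (-45551 - 13132)*(-158132/9) = -58683*(-158132/9) = 3093220052/3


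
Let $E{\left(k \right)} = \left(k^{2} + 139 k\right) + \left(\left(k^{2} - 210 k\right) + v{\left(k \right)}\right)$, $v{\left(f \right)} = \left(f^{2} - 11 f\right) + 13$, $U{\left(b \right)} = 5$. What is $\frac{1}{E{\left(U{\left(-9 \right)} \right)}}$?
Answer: $- \frac{1}{322} \approx -0.0031056$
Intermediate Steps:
$v{\left(f \right)} = 13 + f^{2} - 11 f$
$E{\left(k \right)} = 13 - 82 k + 3 k^{2}$ ($E{\left(k \right)} = \left(k^{2} + 139 k\right) + \left(\left(k^{2} - 210 k\right) + \left(13 + k^{2} - 11 k\right)\right) = \left(k^{2} + 139 k\right) + \left(13 - 221 k + 2 k^{2}\right) = 13 - 82 k + 3 k^{2}$)
$\frac{1}{E{\left(U{\left(-9 \right)} \right)}} = \frac{1}{13 - 410 + 3 \cdot 5^{2}} = \frac{1}{13 - 410 + 3 \cdot 25} = \frac{1}{13 - 410 + 75} = \frac{1}{-322} = - \frac{1}{322}$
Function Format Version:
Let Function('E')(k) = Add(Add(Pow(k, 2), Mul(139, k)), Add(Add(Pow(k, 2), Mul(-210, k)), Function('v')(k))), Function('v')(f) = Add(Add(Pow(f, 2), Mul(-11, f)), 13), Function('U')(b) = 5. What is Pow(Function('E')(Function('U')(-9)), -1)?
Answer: Rational(-1, 322) ≈ -0.0031056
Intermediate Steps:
Function('v')(f) = Add(13, Pow(f, 2), Mul(-11, f))
Function('E')(k) = Add(13, Mul(-82, k), Mul(3, Pow(k, 2))) (Function('E')(k) = Add(Add(Pow(k, 2), Mul(139, k)), Add(Add(Pow(k, 2), Mul(-210, k)), Add(13, Pow(k, 2), Mul(-11, k)))) = Add(Add(Pow(k, 2), Mul(139, k)), Add(13, Mul(-221, k), Mul(2, Pow(k, 2)))) = Add(13, Mul(-82, k), Mul(3, Pow(k, 2))))
Pow(Function('E')(Function('U')(-9)), -1) = Pow(Add(13, Mul(-82, 5), Mul(3, Pow(5, 2))), -1) = Pow(Add(13, -410, Mul(3, 25)), -1) = Pow(Add(13, -410, 75), -1) = Pow(-322, -1) = Rational(-1, 322)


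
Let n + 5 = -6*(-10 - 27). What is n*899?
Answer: 195083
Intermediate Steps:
n = 217 (n = -5 - 6*(-10 - 27) = -5 - 6*(-37) = -5 + 222 = 217)
n*899 = 217*899 = 195083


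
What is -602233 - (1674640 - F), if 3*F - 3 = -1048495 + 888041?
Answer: -6991070/3 ≈ -2.3304e+6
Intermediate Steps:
F = -160451/3 (F = 1 + (-1048495 + 888041)/3 = 1 + (⅓)*(-160454) = 1 - 160454/3 = -160451/3 ≈ -53484.)
-602233 - (1674640 - F) = -602233 - (1674640 - 1*(-160451/3)) = -602233 - (1674640 + 160451/3) = -602233 - 1*5184371/3 = -602233 - 5184371/3 = -6991070/3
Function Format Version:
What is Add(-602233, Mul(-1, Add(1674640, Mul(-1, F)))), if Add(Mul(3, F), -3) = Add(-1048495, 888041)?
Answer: Rational(-6991070, 3) ≈ -2.3304e+6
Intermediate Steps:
F = Rational(-160451, 3) (F = Add(1, Mul(Rational(1, 3), Add(-1048495, 888041))) = Add(1, Mul(Rational(1, 3), -160454)) = Add(1, Rational(-160454, 3)) = Rational(-160451, 3) ≈ -53484.)
Add(-602233, Mul(-1, Add(1674640, Mul(-1, F)))) = Add(-602233, Mul(-1, Add(1674640, Mul(-1, Rational(-160451, 3))))) = Add(-602233, Mul(-1, Add(1674640, Rational(160451, 3)))) = Add(-602233, Mul(-1, Rational(5184371, 3))) = Add(-602233, Rational(-5184371, 3)) = Rational(-6991070, 3)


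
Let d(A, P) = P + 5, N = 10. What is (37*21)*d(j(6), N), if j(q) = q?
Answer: 11655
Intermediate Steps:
d(A, P) = 5 + P
(37*21)*d(j(6), N) = (37*21)*(5 + 10) = 777*15 = 11655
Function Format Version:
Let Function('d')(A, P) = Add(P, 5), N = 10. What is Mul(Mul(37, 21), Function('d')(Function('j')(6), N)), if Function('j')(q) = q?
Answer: 11655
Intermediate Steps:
Function('d')(A, P) = Add(5, P)
Mul(Mul(37, 21), Function('d')(Function('j')(6), N)) = Mul(Mul(37, 21), Add(5, 10)) = Mul(777, 15) = 11655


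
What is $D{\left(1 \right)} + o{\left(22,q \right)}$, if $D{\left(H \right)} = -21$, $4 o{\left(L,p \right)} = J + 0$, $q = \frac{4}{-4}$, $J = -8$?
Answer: $-23$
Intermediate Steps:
$q = -1$ ($q = 4 \left(- \frac{1}{4}\right) = -1$)
$o{\left(L,p \right)} = -2$ ($o{\left(L,p \right)} = \frac{-8 + 0}{4} = \frac{1}{4} \left(-8\right) = -2$)
$D{\left(1 \right)} + o{\left(22,q \right)} = -21 - 2 = -23$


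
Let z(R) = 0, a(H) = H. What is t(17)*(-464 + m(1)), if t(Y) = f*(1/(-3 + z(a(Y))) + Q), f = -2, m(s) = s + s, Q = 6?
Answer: 5236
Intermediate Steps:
m(s) = 2*s
t(Y) = -34/3 (t(Y) = -2*(1/(-3 + 0) + 6) = -2*(1/(-3) + 6) = -2*(-1/3 + 6) = -2*17/3 = -34/3)
t(17)*(-464 + m(1)) = -34*(-464 + 2*1)/3 = -34*(-464 + 2)/3 = -34/3*(-462) = 5236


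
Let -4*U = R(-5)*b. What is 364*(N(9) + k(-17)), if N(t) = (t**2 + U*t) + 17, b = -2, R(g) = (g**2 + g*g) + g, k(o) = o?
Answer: 103194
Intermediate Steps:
R(g) = g + 2*g**2 (R(g) = (g**2 + g**2) + g = 2*g**2 + g = g + 2*g**2)
U = 45/2 (U = -(-5*(1 + 2*(-5)))*(-2)/4 = -(-5*(1 - 10))*(-2)/4 = -(-5*(-9))*(-2)/4 = -45*(-2)/4 = -1/4*(-90) = 45/2 ≈ 22.500)
N(t) = 17 + t**2 + 45*t/2 (N(t) = (t**2 + 45*t/2) + 17 = 17 + t**2 + 45*t/2)
364*(N(9) + k(-17)) = 364*((17 + 9**2 + (45/2)*9) - 17) = 364*((17 + 81 + 405/2) - 17) = 364*(601/2 - 17) = 364*(567/2) = 103194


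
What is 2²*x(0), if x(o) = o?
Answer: 0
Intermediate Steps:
2²*x(0) = 2²*0 = 4*0 = 0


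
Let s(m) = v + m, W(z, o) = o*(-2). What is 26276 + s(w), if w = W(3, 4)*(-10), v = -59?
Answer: 26297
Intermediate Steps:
W(z, o) = -2*o
w = 80 (w = -2*4*(-10) = -8*(-10) = 80)
s(m) = -59 + m
26276 + s(w) = 26276 + (-59 + 80) = 26276 + 21 = 26297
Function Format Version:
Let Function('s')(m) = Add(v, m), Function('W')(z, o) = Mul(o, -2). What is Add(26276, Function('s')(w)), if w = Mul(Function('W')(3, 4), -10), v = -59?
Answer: 26297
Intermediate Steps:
Function('W')(z, o) = Mul(-2, o)
w = 80 (w = Mul(Mul(-2, 4), -10) = Mul(-8, -10) = 80)
Function('s')(m) = Add(-59, m)
Add(26276, Function('s')(w)) = Add(26276, Add(-59, 80)) = Add(26276, 21) = 26297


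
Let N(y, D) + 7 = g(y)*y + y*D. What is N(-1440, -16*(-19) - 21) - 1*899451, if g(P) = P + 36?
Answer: 714782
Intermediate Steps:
g(P) = 36 + P
N(y, D) = -7 + D*y + y*(36 + y) (N(y, D) = -7 + ((36 + y)*y + y*D) = -7 + (y*(36 + y) + D*y) = -7 + (D*y + y*(36 + y)) = -7 + D*y + y*(36 + y))
N(-1440, -16*(-19) - 21) - 1*899451 = (-7 + (-16*(-19) - 21)*(-1440) - 1440*(36 - 1440)) - 1*899451 = (-7 + (304 - 21)*(-1440) - 1440*(-1404)) - 899451 = (-7 + 283*(-1440) + 2021760) - 899451 = (-7 - 407520 + 2021760) - 899451 = 1614233 - 899451 = 714782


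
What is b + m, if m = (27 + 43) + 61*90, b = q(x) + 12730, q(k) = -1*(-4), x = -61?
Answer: 18294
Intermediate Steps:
q(k) = 4
b = 12734 (b = 4 + 12730 = 12734)
m = 5560 (m = 70 + 5490 = 5560)
b + m = 12734 + 5560 = 18294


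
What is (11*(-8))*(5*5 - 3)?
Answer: -1936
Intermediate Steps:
(11*(-8))*(5*5 - 3) = -88*(25 - 3) = -88*22 = -1936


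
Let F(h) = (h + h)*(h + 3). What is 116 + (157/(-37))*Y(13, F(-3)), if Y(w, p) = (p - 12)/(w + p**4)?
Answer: 57680/481 ≈ 119.92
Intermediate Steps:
F(h) = 2*h*(3 + h) (F(h) = (2*h)*(3 + h) = 2*h*(3 + h))
Y(w, p) = (-12 + p)/(w + p**4)
116 + (157/(-37))*Y(13, F(-3)) = 116 + (157/(-37))*((-12 + 2*(-3)*(3 - 3))/(13 + (2*(-3)*(3 - 3))**4)) = 116 + (157*(-1/37))*((-12 + 2*(-3)*0)/(13 + (2*(-3)*0)**4)) = 116 - 157*(-12 + 0)/(37*(13 + 0**4)) = 116 - 157*(-12)/(37*(13 + 0)) = 116 - 157*(-12)/(37*13) = 116 - 157*(-12)/481 = 116 - 157/37*(-12/13) = 116 + 1884/481 = 57680/481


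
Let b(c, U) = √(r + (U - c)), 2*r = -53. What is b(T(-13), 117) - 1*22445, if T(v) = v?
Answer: -22445 + 3*√46/2 ≈ -22435.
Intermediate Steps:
r = -53/2 (r = (½)*(-53) = -53/2 ≈ -26.500)
b(c, U) = √(-53/2 + U - c) (b(c, U) = √(-53/2 + (U - c)) = √(-53/2 + U - c))
b(T(-13), 117) - 1*22445 = √(-106 - 4*(-13) + 4*117)/2 - 1*22445 = √(-106 + 52 + 468)/2 - 22445 = √414/2 - 22445 = (3*√46)/2 - 22445 = 3*√46/2 - 22445 = -22445 + 3*√46/2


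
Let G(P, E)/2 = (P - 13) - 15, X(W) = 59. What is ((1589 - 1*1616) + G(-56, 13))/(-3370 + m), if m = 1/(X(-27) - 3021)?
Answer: 577590/9981941 ≈ 0.057863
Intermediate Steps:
m = -1/2962 (m = 1/(59 - 3021) = 1/(-2962) = -1/2962 ≈ -0.00033761)
G(P, E) = -56 + 2*P (G(P, E) = 2*((P - 13) - 15) = 2*((-13 + P) - 15) = 2*(-28 + P) = -56 + 2*P)
((1589 - 1*1616) + G(-56, 13))/(-3370 + m) = ((1589 - 1*1616) + (-56 + 2*(-56)))/(-3370 - 1/2962) = ((1589 - 1616) + (-56 - 112))/(-9981941/2962) = (-27 - 168)*(-2962/9981941) = -195*(-2962/9981941) = 577590/9981941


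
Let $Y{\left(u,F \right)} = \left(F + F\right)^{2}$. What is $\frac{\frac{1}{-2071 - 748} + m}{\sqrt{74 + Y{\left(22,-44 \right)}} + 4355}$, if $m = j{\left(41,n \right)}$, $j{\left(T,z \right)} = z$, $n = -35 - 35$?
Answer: $- \frac{859376505}{53443185533} + \frac{197331 \sqrt{7818}}{53443185533} \approx -0.015754$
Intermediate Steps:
$n = -70$
$Y{\left(u,F \right)} = 4 F^{2}$ ($Y{\left(u,F \right)} = \left(2 F\right)^{2} = 4 F^{2}$)
$m = -70$
$\frac{\frac{1}{-2071 - 748} + m}{\sqrt{74 + Y{\left(22,-44 \right)}} + 4355} = \frac{\frac{1}{-2071 - 748} - 70}{\sqrt{74 + 4 \left(-44\right)^{2}} + 4355} = \frac{\frac{1}{-2819} - 70}{\sqrt{74 + 4 \cdot 1936} + 4355} = \frac{- \frac{1}{2819} - 70}{\sqrt{74 + 7744} + 4355} = - \frac{197331}{2819 \left(\sqrt{7818} + 4355\right)} = - \frac{197331}{2819 \left(4355 + \sqrt{7818}\right)}$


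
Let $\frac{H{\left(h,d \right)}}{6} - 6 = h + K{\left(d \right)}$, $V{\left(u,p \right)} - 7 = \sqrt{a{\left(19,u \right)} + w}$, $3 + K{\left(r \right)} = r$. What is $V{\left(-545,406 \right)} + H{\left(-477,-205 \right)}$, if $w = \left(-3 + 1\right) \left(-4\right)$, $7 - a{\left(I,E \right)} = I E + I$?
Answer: $-4067 + \sqrt{10351} \approx -3965.3$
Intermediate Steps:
$a{\left(I,E \right)} = 7 - I - E I$ ($a{\left(I,E \right)} = 7 - \left(I E + I\right) = 7 - \left(E I + I\right) = 7 - \left(I + E I\right) = 7 - I - E I$)
$w = 8$ ($w = \left(-2\right) \left(-4\right) = 8$)
$K{\left(r \right)} = -3 + r$
$V{\left(u,p \right)} = 7 + \sqrt{-4 - 19 u}$ ($V{\left(u,p \right)} = 7 + \sqrt{\left(7 - 19 - u 19\right) + 8} = 7 + \sqrt{\left(7 - 19 - 19 u\right) + 8} = 7 + \sqrt{\left(-12 - 19 u\right) + 8} = 7 + \sqrt{-4 - 19 u}$)
$H{\left(h,d \right)} = 18 + 6 d + 6 h$ ($H{\left(h,d \right)} = 36 + 6 \left(h + \left(-3 + d\right)\right) = 36 + 6 \left(-3 + d + h\right) = 36 + \left(-18 + 6 d + 6 h\right) = 18 + 6 d + 6 h$)
$V{\left(-545,406 \right)} + H{\left(-477,-205 \right)} = \left(7 + \sqrt{-4 - -10355}\right) + \left(18 + 6 \left(-205\right) + 6 \left(-477\right)\right) = \left(7 + \sqrt{-4 + 10355}\right) - 4074 = \left(7 + \sqrt{10351}\right) - 4074 = -4067 + \sqrt{10351}$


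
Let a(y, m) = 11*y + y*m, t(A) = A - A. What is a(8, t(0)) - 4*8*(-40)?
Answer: 1368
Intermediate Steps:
t(A) = 0
a(y, m) = 11*y + m*y
a(8, t(0)) - 4*8*(-40) = 8*(11 + 0) - 4*8*(-40) = 8*11 - 32*(-40) = 88 + 1280 = 1368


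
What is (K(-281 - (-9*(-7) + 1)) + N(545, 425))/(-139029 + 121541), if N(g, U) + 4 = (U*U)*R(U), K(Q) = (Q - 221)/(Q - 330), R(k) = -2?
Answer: 60961471/2951100 ≈ 20.657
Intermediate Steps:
K(Q) = (-221 + Q)/(-330 + Q)
N(g, U) = -4 - 2*U² (N(g, U) = -4 + (U*U)*(-2) = -4 + U²*(-2) = -4 - 2*U²)
(K(-281 - (-9*(-7) + 1)) + N(545, 425))/(-139029 + 121541) = ((-221 + (-281 - (-9*(-7) + 1)))/(-330 + (-281 - (-9*(-7) + 1))) + (-4 - 2*425²))/(-139029 + 121541) = ((-221 + (-281 - (63 + 1)))/(-330 + (-281 - (63 + 1))) + (-4 - 2*180625))/(-17488) = ((-221 + (-281 - 1*64))/(-330 + (-281 - 1*64)) + (-4 - 361250))*(-1/17488) = ((-221 + (-281 - 64))/(-330 + (-281 - 64)) - 361254)*(-1/17488) = ((-221 - 345)/(-330 - 345) - 361254)*(-1/17488) = (-566/(-675) - 361254)*(-1/17488) = (-1/675*(-566) - 361254)*(-1/17488) = (566/675 - 361254)*(-1/17488) = -243845884/675*(-1/17488) = 60961471/2951100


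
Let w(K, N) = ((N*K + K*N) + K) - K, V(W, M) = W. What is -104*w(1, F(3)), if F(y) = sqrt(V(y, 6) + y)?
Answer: -208*sqrt(6) ≈ -509.49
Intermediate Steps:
F(y) = sqrt(2)*sqrt(y) (F(y) = sqrt(y + y) = sqrt(2*y) = sqrt(2)*sqrt(y))
w(K, N) = 2*K*N (w(K, N) = ((K*N + K*N) + K) - K = (2*K*N + K) - K = (K + 2*K*N) - K = 2*K*N)
-104*w(1, F(3)) = -208*sqrt(2)*sqrt(3) = -208*sqrt(6)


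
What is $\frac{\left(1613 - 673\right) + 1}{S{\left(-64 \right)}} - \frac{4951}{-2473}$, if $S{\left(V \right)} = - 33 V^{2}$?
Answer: $\frac{666889675}{334270464} \approx 1.9951$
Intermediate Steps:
$\frac{\left(1613 - 673\right) + 1}{S{\left(-64 \right)}} - \frac{4951}{-2473} = \frac{\left(1613 - 673\right) + 1}{\left(-33\right) \left(-64\right)^{2}} - \frac{4951}{-2473} = \frac{940 + 1}{\left(-33\right) 4096} - - \frac{4951}{2473} = \frac{941}{-135168} + \frac{4951}{2473} = 941 \left(- \frac{1}{135168}\right) + \frac{4951}{2473} = - \frac{941}{135168} + \frac{4951}{2473} = \frac{666889675}{334270464}$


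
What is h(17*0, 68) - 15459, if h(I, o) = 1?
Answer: -15458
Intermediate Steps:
h(17*0, 68) - 15459 = 1 - 15459 = -15458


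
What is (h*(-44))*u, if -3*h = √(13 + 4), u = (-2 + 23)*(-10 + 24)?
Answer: 4312*√17 ≈ 17779.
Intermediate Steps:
u = 294 (u = 21*14 = 294)
h = -√17/3 (h = -√(13 + 4)/3 = -√17/3 ≈ -1.3744)
(h*(-44))*u = (-√17/3*(-44))*294 = (44*√17/3)*294 = 4312*√17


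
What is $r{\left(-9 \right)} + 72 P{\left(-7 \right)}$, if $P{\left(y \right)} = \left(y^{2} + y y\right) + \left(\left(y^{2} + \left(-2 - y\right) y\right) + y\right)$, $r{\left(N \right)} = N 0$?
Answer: $7560$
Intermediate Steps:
$r{\left(N \right)} = 0$
$P{\left(y \right)} = y + 3 y^{2} + y \left(-2 - y\right)$ ($P{\left(y \right)} = \left(y^{2} + y^{2}\right) + \left(\left(y^{2} + y \left(-2 - y\right)\right) + y\right) = 2 y^{2} + \left(y + y^{2} + y \left(-2 - y\right)\right) = y + 3 y^{2} + y \left(-2 - y\right)$)
$r{\left(-9 \right)} + 72 P{\left(-7 \right)} = 0 + 72 \left(- 7 \left(-1 + 2 \left(-7\right)\right)\right) = 0 + 72 \left(- 7 \left(-1 - 14\right)\right) = 0 + 72 \left(\left(-7\right) \left(-15\right)\right) = 0 + 72 \cdot 105 = 0 + 7560 = 7560$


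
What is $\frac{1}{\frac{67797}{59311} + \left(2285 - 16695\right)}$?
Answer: $- \frac{59311}{854603713} \approx -6.9402 \cdot 10^{-5}$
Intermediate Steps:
$\frac{1}{\frac{67797}{59311} + \left(2285 - 16695\right)} = \frac{1}{67797 \cdot \frac{1}{59311} - 14410} = \frac{1}{\frac{67797}{59311} - 14410} = \frac{1}{- \frac{854603713}{59311}} = - \frac{59311}{854603713}$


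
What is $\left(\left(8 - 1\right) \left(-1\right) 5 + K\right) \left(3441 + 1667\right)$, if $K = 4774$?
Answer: $24206812$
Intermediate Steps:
$\left(\left(8 - 1\right) \left(-1\right) 5 + K\right) \left(3441 + 1667\right) = \left(\left(8 - 1\right) \left(-1\right) 5 + 4774\right) \left(3441 + 1667\right) = \left(\left(8 - 1\right) \left(-1\right) 5 + 4774\right) 5108 = \left(7 \left(-1\right) 5 + 4774\right) 5108 = \left(\left(-7\right) 5 + 4774\right) 5108 = \left(-35 + 4774\right) 5108 = 4739 \cdot 5108 = 24206812$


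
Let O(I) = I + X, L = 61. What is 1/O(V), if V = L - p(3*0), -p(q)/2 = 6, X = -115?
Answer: -1/42 ≈ -0.023810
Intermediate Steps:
p(q) = -12 (p(q) = -2*6 = -12)
V = 73 (V = 61 - 1*(-12) = 61 + 12 = 73)
O(I) = -115 + I (O(I) = I - 115 = -115 + I)
1/O(V) = 1/(-115 + 73) = 1/(-42) = -1/42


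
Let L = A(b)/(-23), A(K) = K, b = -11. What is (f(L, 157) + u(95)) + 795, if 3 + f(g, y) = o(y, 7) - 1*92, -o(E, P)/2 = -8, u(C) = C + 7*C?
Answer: 1476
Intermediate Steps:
L = 11/23 (L = -11/(-23) = -11*(-1/23) = 11/23 ≈ 0.47826)
u(C) = 8*C
o(E, P) = 16 (o(E, P) = -2*(-8) = 16)
f(g, y) = -79 (f(g, y) = -3 + (16 - 1*92) = -3 + (16 - 92) = -3 - 76 = -79)
(f(L, 157) + u(95)) + 795 = (-79 + 8*95) + 795 = (-79 + 760) + 795 = 681 + 795 = 1476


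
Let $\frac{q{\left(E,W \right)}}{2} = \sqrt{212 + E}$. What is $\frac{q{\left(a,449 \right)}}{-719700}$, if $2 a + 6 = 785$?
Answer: $- \frac{\sqrt{2406}}{719700} \approx -6.8155 \cdot 10^{-5}$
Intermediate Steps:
$a = \frac{779}{2}$ ($a = -3 + \frac{1}{2} \cdot 785 = -3 + \frac{785}{2} = \frac{779}{2} \approx 389.5$)
$q{\left(E,W \right)} = 2 \sqrt{212 + E}$
$\frac{q{\left(a,449 \right)}}{-719700} = \frac{2 \sqrt{212 + \frac{779}{2}}}{-719700} = 2 \sqrt{\frac{1203}{2}} \left(- \frac{1}{719700}\right) = 2 \frac{\sqrt{2406}}{2} \left(- \frac{1}{719700}\right) = \sqrt{2406} \left(- \frac{1}{719700}\right) = - \frac{\sqrt{2406}}{719700}$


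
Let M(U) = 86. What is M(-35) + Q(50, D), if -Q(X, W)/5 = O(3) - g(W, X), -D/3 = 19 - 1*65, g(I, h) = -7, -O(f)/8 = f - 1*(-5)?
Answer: 371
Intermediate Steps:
O(f) = -40 - 8*f (O(f) = -8*(f - 1*(-5)) = -8*(f + 5) = -8*(5 + f) = -40 - 8*f)
D = 138 (D = -3*(19 - 1*65) = -3*(19 - 65) = -3*(-46) = 138)
Q(X, W) = 285 (Q(X, W) = -5*((-40 - 8*3) - 1*(-7)) = -5*((-40 - 24) + 7) = -5*(-64 + 7) = -5*(-57) = 285)
M(-35) + Q(50, D) = 86 + 285 = 371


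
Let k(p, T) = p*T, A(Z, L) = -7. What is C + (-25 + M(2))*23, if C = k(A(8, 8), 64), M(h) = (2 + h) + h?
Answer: -885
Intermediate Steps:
M(h) = 2 + 2*h
k(p, T) = T*p
C = -448 (C = 64*(-7) = -448)
C + (-25 + M(2))*23 = -448 + (-25 + (2 + 2*2))*23 = -448 + (-25 + (2 + 4))*23 = -448 + (-25 + 6)*23 = -448 - 19*23 = -448 - 437 = -885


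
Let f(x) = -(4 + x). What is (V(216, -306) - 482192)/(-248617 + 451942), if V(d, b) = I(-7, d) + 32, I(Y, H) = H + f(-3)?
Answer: -96389/40665 ≈ -2.3703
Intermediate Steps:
f(x) = -4 - x
I(Y, H) = -1 + H (I(Y, H) = H + (-4 - 1*(-3)) = H + (-4 + 3) = H - 1 = -1 + H)
V(d, b) = 31 + d (V(d, b) = (-1 + d) + 32 = 31 + d)
(V(216, -306) - 482192)/(-248617 + 451942) = ((31 + 216) - 482192)/(-248617 + 451942) = (247 - 482192)/203325 = -481945*1/203325 = -96389/40665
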